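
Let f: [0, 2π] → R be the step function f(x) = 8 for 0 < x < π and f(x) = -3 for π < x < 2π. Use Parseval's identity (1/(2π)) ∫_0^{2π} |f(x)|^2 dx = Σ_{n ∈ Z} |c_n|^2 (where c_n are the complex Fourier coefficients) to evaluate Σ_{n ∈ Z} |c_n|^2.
Σ |c_n|^2 = 73/2

Parseval equates the L^2 energy of f (normalised by 1/(2π)) with the ℓ^2 sum of its Fourier coefficients: (1/(2π)) ∫_0^{2π} |f|^2 = Σ |c_n|^2.
Compute the left side: (1/(2π)) [∫_0^π 8^2 dx + ∫_π^{2π} (-3)^2 dx] = (1/(2π)) · (64π + 9π) = (64 + 9)/2 = 73/2.
So Σ_{n ∈ Z} |c_n|^2 = 73/2.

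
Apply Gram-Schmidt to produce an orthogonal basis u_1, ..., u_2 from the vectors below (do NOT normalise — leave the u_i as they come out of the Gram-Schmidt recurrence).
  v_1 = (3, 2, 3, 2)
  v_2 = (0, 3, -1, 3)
Orthogonal basis:
  u_1 = (3, 2, 3, 2)
  u_2 = (-27/26, 30/13, -53/26, 30/13)

Apply the Gram-Schmidt recurrence
  u_1 = v_1
  u_i = v_i − Σ_{j<i} ((v_i · u_j) / (u_j · u_j)) · u_j.

Step by step this gives:
  u_1 = (3, 2, 3, 2)
  u_2 = (-27/26, 30/13, -53/26, 30/13)

Orthogonality check:
  u_2 · u_1 = 0 (should be 0)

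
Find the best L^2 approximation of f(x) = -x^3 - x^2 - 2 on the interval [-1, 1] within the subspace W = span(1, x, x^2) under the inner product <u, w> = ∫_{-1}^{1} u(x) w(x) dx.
g(x) = -x^2 - 3*x/5 - 2

The best approximation g ∈ W is the orthogonal projection of f onto W. Writing g = a_0 + a_1 x + a_2 x^2, the coefficients solve the normal equations G · a = b where
  G_{ij} = <φ_i, φ_j> and b_i = <f, φ_i>, with φ_0 = 1, φ_1 = x, φ_2 = x^2.
G =
  [2, 0, 2/3]
  [0, 2/3, 0]
  [2/3, 0, 2/5],
b = (-14/3, -2/5, -26/15).
Solving gives a_0 = -2, a_1 = -3/5, a_2 = -1, so
  g(x) = -x^2 - 3*x/5 - 2.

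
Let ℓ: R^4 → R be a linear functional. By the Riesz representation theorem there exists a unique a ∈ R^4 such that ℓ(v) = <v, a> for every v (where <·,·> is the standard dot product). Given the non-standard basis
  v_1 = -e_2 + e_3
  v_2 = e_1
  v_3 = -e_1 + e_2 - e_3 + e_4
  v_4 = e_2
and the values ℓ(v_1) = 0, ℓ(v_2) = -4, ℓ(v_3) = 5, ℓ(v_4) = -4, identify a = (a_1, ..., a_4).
a = (-4, -4, -4, 1)

Write a = (a_1, ..., a_4) in the standard basis. For each basis vector v_i, ℓ(v_i) = <v_i, a> is a linear equation in the a_j's. Collect the n equations into a matrix system V a = ℓ, where row i of V is v_i (expressed in the standard basis). Since V is invertible (lower-triangular with 1s on the diagonal, up to permutation), solve by back-substitution:
  V =
[[0, -1, 1, 0],
 [1, 0, 0, 0],
 [-1, 1, -1, 1],
 [0, 1, 0, 0]]
  V a = (0, -4, 5, -4)
Solving gives a = (-4, -4, -4, 1).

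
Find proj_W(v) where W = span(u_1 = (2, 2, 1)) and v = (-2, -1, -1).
proj_W(v) = (-14/9, -14/9, -7/9)

Set up U = [u_1 | ... | u_1] ∈ R^(3×1). The projector onto W = col(U) is P = U (U^T U)^(-1) U^T.
Compute U^T U =
  [9],
and U^T v = (-7).
Solve U^T U · c = U^T v for the coefficients: c = (-7/9). The projection is proj_W(v) = U c.
Check: (v - proj_W(v)) · u_1 = 0  (should be 0).
Result: proj_W(v) = (-14/9, -14/9, -7/9).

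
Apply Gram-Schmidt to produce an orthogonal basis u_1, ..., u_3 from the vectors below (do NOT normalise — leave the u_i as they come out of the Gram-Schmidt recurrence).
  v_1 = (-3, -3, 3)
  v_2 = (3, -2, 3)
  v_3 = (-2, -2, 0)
Orthogonal basis:
  u_1 = (-3, -3, 3)
  u_2 = (11/3, -4/3, 7/3)
  u_3 = (5/31, -30/31, -25/31)

Apply the Gram-Schmidt recurrence
  u_1 = v_1
  u_i = v_i − Σ_{j<i} ((v_i · u_j) / (u_j · u_j)) · u_j.

Step by step this gives:
  u_1 = (-3, -3, 3)
  u_2 = (11/3, -4/3, 7/3)
  u_3 = (5/31, -30/31, -25/31)

Orthogonality check:
  u_2 · u_1 = 0 (should be 0)
  u_3 · u_1 = 0 (should be 0)
  u_3 · u_2 = 0 (should be 0)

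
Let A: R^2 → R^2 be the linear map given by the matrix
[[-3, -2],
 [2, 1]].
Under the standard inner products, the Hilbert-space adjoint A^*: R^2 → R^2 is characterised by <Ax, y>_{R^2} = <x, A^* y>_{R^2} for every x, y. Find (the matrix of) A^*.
A^* = A^T =
[[-3, 2],
 [-2, 1]]

For real matrices with standard dot products, the defining identity <Ax, y> = <x, A^* y> gives (Ax)^T y = x^T (A^*) y, i.e. x^T A^T y = x^T (A^*) y. Since this holds for all x, y, we must have A^* = A^T. Therefore
A^* =
[[-3, 2],
 [-2, 1]].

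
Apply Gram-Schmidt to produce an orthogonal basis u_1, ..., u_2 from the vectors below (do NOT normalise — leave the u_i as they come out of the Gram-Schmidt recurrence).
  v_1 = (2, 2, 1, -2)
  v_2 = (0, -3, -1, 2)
Orthogonal basis:
  u_1 = (2, 2, 1, -2)
  u_2 = (22/13, -17/13, -2/13, 4/13)

Apply the Gram-Schmidt recurrence
  u_1 = v_1
  u_i = v_i − Σ_{j<i} ((v_i · u_j) / (u_j · u_j)) · u_j.

Step by step this gives:
  u_1 = (2, 2, 1, -2)
  u_2 = (22/13, -17/13, -2/13, 4/13)

Orthogonality check:
  u_2 · u_1 = 0 (should be 0)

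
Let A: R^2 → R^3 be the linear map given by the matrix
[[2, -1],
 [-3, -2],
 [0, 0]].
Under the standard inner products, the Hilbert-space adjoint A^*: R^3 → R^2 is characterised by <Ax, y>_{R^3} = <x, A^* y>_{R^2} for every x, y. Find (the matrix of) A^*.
A^* = A^T =
[[2, -3, 0],
 [-1, -2, 0]]

For real matrices with standard dot products, the defining identity <Ax, y> = <x, A^* y> gives (Ax)^T y = x^T (A^*) y, i.e. x^T A^T y = x^T (A^*) y. Since this holds for all x, y, we must have A^* = A^T. Therefore
A^* =
[[2, -3, 0],
 [-1, -2, 0]].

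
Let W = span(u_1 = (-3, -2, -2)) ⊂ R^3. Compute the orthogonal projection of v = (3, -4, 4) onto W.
proj_W(v) = (27/17, 18/17, 18/17)

Set up U = [u_1 | ... | u_1] ∈ R^(3×1). The projector onto W = col(U) is P = U (U^T U)^(-1) U^T.
Compute U^T U =
  [17],
and U^T v = (-9).
Solve U^T U · c = U^T v for the coefficients: c = (-9/17). The projection is proj_W(v) = U c.
Check: (v - proj_W(v)) · u_1 = 0  (should be 0).
Result: proj_W(v) = (27/17, 18/17, 18/17).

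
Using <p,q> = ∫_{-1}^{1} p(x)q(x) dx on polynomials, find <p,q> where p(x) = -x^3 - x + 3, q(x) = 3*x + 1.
<p,q> = 14/5

Expand the product: p(x)·q(x) = -3*x^4 - x^3 - 3*x^2 + 8*x + 3.
∫_{-1}^{1} of each monomial x^k gives [2/(k+1) if k even, 0 if k odd]. Integrating term-by-term (or equivalently evaluating the antiderivative F(x) = -3*x^5/5 - x^4/4 - x^3 + 4*x^2 + 3*x at the endpoints):
  F(1) − F(−1) = 103/20 − (47/20) = 14/5.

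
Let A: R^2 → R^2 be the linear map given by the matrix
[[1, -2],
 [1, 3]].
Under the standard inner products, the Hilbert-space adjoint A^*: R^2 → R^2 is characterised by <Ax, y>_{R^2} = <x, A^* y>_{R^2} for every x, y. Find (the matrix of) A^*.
A^* = A^T =
[[1, 1],
 [-2, 3]]

For real matrices with standard dot products, the defining identity <Ax, y> = <x, A^* y> gives (Ax)^T y = x^T (A^*) y, i.e. x^T A^T y = x^T (A^*) y. Since this holds for all x, y, we must have A^* = A^T. Therefore
A^* =
[[1, 1],
 [-2, 3]].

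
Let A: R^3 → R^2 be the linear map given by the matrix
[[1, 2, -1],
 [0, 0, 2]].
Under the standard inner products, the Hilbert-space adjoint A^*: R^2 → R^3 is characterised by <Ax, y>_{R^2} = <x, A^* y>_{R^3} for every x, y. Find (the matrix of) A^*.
A^* = A^T =
[[1, 0],
 [2, 0],
 [-1, 2]]

For real matrices with standard dot products, the defining identity <Ax, y> = <x, A^* y> gives (Ax)^T y = x^T (A^*) y, i.e. x^T A^T y = x^T (A^*) y. Since this holds for all x, y, we must have A^* = A^T. Therefore
A^* =
[[1, 0],
 [2, 0],
 [-1, 2]].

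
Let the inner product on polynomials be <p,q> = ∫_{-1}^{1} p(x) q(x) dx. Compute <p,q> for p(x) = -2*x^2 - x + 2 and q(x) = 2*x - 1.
<p,q> = -4

Expand the product: p(x)·q(x) = -4*x^3 + 5*x - 2.
∫_{-1}^{1} of each monomial x^k gives [2/(k+1) if k even, 0 if k odd]. Integrating term-by-term (or equivalently evaluating the antiderivative F(x) = -x^4 + 5*x^2/2 - 2*x at the endpoints):
  F(1) − F(−1) = -1/2 − (7/2) = -4.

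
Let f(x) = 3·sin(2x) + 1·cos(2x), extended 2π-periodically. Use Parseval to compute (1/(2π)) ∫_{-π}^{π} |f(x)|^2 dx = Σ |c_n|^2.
Σ |c_n|^2 = 5

Expand |f|^2 and use orthogonality of {sin(nx), cos(mx)} on [-π, π]:
  ∫_{-π}^{π} sin(nx)^2 dx = π, ∫ cos(mx)^2 dx = π, and cross terms integrate to 0.
So ∫_{-π}^{π} f(x)^2 dx = 3^2 · π + 1^2 · π = (9 + 1)π.
Divide by 2π: (9 + 1)/2 = 5.
By Parseval, this equals Σ |c_n|^2.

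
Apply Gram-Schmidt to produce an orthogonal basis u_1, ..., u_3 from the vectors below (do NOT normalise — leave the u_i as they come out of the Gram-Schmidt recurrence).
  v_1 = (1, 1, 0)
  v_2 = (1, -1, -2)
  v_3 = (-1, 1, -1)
Orthogonal basis:
  u_1 = (1, 1, 0)
  u_2 = (1, -1, -2)
  u_3 = (-1, 1, -1)

Apply the Gram-Schmidt recurrence
  u_1 = v_1
  u_i = v_i − Σ_{j<i} ((v_i · u_j) / (u_j · u_j)) · u_j.

Step by step this gives:
  u_1 = (1, 1, 0)
  u_2 = (1, -1, -2)
  u_3 = (-1, 1, -1)

Orthogonality check:
  u_2 · u_1 = 0 (should be 0)
  u_3 · u_1 = 0 (should be 0)
  u_3 · u_2 = 0 (should be 0)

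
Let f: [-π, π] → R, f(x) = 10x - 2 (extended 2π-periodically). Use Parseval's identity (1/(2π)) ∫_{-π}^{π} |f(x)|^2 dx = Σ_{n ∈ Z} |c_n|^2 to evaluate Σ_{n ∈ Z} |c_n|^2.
Σ |c_n|^2 = 100π^2/3 + 4

Expand and integrate term by term over [-π, π]:
  ∫ (10x)^2 dx = 100·(2π^3/3); ∫ 2·10·(-2)·x dx = 0 (odd integrand); ∫ (-2)^2 dx = 4·2π.
So (1/(2π)) ∫_{-π}^{π} (10x - 2)^2 dx = 100π^2/3 + 4 = 100π^2/3 + 4.
Parseval ⇒ Σ |c_n|^2 = 100π^2/3 + 4.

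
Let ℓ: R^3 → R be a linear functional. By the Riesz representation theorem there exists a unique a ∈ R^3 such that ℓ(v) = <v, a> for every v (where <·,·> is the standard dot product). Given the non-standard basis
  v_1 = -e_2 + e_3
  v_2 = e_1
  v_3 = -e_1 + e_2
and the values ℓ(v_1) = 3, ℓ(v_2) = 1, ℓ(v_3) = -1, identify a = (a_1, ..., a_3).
a = (1, 0, 3)

Write a = (a_1, ..., a_3) in the standard basis. For each basis vector v_i, ℓ(v_i) = <v_i, a> is a linear equation in the a_j's. Collect the n equations into a matrix system V a = ℓ, where row i of V is v_i (expressed in the standard basis). Since V is invertible (lower-triangular with 1s on the diagonal, up to permutation), solve by back-substitution:
  V =
[[0, -1, 1],
 [1, 0, 0],
 [-1, 1, 0]]
  V a = (3, 1, -1)
Solving gives a = (1, 0, 3).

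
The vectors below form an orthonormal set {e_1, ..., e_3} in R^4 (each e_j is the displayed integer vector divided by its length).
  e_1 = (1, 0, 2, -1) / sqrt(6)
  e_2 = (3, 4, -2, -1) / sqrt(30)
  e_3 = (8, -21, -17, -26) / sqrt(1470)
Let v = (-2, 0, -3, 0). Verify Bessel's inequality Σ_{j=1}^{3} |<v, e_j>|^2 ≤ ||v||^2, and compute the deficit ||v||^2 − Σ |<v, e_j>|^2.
Σ |<v, e_j>|^2 = 23/2; ||v||^2 = 13; deficit = 3/2

Write each e_j = u_j / sqrt(<u_j, u_j>) where u_j is the displayed integer vector. Then <v, e_j> = <v, u_j> / sqrt(<u_j, u_j>), so |<v, e_j>|^2 = <v, u_j>^2 / <u_j, u_j>.
Coefficients: <v, e_1> = -8/sqrt(6), <v, e_2> = 0/sqrt(30), <v, e_3> = 35/sqrt(1470).
Square and sum: Σ |<v, e_j>|^2 = 23/2.
Compute ||v||^2 = v·v = 13.
Deficit = 13 − 23/2 = 3/2 ≥ 0, confirming Bessel's inequality. (The deficit equals ||v − Σ <v,e_j> e_j||^2, the squared distance from v to span{e_j}.)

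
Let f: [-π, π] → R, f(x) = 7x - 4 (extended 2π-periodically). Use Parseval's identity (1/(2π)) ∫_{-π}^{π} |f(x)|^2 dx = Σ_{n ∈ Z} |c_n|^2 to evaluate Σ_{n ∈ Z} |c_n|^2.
Σ |c_n|^2 = 49π^2/3 + 16

Expand and integrate term by term over [-π, π]:
  ∫ (7x)^2 dx = 49·(2π^3/3); ∫ 2·7·(-4)·x dx = 0 (odd integrand); ∫ (-4)^2 dx = 16·2π.
So (1/(2π)) ∫_{-π}^{π} (7x - 4)^2 dx = 49π^2/3 + 16 = 49π^2/3 + 16.
Parseval ⇒ Σ |c_n|^2 = 49π^2/3 + 16.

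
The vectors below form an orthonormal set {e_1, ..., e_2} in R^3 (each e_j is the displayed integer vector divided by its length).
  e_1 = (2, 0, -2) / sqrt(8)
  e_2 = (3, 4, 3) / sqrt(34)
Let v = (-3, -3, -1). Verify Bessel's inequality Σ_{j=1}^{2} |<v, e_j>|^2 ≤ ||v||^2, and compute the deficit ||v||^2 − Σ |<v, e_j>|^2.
Σ |<v, e_j>|^2 = 322/17; ||v||^2 = 19; deficit = 1/17

Write each e_j = u_j / sqrt(<u_j, u_j>) where u_j is the displayed integer vector. Then <v, e_j> = <v, u_j> / sqrt(<u_j, u_j>), so |<v, e_j>|^2 = <v, u_j>^2 / <u_j, u_j>.
Coefficients: <v, e_1> = -4/sqrt(8), <v, e_2> = -24/sqrt(34).
Square and sum: Σ |<v, e_j>|^2 = 322/17.
Compute ||v||^2 = v·v = 19.
Deficit = 19 − 322/17 = 1/17 ≥ 0, confirming Bessel's inequality. (The deficit equals ||v − Σ <v,e_j> e_j||^2, the squared distance from v to span{e_j}.)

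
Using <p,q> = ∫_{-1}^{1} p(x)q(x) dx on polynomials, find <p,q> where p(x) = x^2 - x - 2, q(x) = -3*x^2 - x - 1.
<p,q> = 34/5

Expand the product: p(x)·q(x) = -3*x^4 + 2*x^3 + 6*x^2 + 3*x + 2.
∫_{-1}^{1} of each monomial x^k gives [2/(k+1) if k even, 0 if k odd]. Integrating term-by-term (or equivalently evaluating the antiderivative F(x) = -3*x^5/5 + x^4/2 + 2*x^3 + 3*x^2/2 + 2*x at the endpoints):
  F(1) − F(−1) = 27/5 − (-7/5) = 34/5.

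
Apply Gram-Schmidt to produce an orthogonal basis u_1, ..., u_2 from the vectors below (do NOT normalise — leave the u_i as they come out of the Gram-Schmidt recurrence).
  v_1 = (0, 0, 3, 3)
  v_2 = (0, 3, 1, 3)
Orthogonal basis:
  u_1 = (0, 0, 3, 3)
  u_2 = (0, 3, -1, 1)

Apply the Gram-Schmidt recurrence
  u_1 = v_1
  u_i = v_i − Σ_{j<i} ((v_i · u_j) / (u_j · u_j)) · u_j.

Step by step this gives:
  u_1 = (0, 0, 3, 3)
  u_2 = (0, 3, -1, 1)

Orthogonality check:
  u_2 · u_1 = 0 (should be 0)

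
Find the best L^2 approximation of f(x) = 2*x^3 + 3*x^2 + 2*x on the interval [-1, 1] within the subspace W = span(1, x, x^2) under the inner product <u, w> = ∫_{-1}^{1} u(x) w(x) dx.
g(x) = 3*x^2 + 16*x/5

The best approximation g ∈ W is the orthogonal projection of f onto W. Writing g = a_0 + a_1 x + a_2 x^2, the coefficients solve the normal equations G · a = b where
  G_{ij} = <φ_i, φ_j> and b_i = <f, φ_i>, with φ_0 = 1, φ_1 = x, φ_2 = x^2.
G =
  [2, 0, 2/3]
  [0, 2/3, 0]
  [2/3, 0, 2/5],
b = (2, 32/15, 6/5).
Solving gives a_0 = 0, a_1 = 16/5, a_2 = 3, so
  g(x) = 3*x^2 + 16*x/5.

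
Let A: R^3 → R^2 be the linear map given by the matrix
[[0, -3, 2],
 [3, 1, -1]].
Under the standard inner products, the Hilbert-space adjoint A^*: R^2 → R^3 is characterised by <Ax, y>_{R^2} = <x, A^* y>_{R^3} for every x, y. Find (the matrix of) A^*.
A^* = A^T =
[[0, 3],
 [-3, 1],
 [2, -1]]

For real matrices with standard dot products, the defining identity <Ax, y> = <x, A^* y> gives (Ax)^T y = x^T (A^*) y, i.e. x^T A^T y = x^T (A^*) y. Since this holds for all x, y, we must have A^* = A^T. Therefore
A^* =
[[0, 3],
 [-3, 1],
 [2, -1]].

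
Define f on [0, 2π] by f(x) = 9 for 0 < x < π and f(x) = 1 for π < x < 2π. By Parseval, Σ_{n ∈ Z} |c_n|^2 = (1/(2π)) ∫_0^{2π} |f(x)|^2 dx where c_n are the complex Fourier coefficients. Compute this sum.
Σ |c_n|^2 = 41

Parseval equates the L^2 energy of f (normalised by 1/(2π)) with the ℓ^2 sum of its Fourier coefficients: (1/(2π)) ∫_0^{2π} |f|^2 = Σ |c_n|^2.
Compute the left side: (1/(2π)) [∫_0^π 9^2 dx + ∫_π^{2π} 1^2 dx] = (1/(2π)) · (81π + 1π) = (81 + 1)/2 = 41.
So Σ_{n ∈ Z} |c_n|^2 = 41.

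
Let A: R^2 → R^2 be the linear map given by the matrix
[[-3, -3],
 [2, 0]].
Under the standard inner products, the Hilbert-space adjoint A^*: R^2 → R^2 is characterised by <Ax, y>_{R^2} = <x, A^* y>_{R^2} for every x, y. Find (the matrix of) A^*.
A^* = A^T =
[[-3, 2],
 [-3, 0]]

For real matrices with standard dot products, the defining identity <Ax, y> = <x, A^* y> gives (Ax)^T y = x^T (A^*) y, i.e. x^T A^T y = x^T (A^*) y. Since this holds for all x, y, we must have A^* = A^T. Therefore
A^* =
[[-3, 2],
 [-3, 0]].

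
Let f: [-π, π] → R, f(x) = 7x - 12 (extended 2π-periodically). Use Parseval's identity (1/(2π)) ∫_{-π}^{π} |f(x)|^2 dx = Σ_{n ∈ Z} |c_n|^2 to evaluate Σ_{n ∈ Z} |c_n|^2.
Σ |c_n|^2 = 49π^2/3 + 144

Expand and integrate term by term over [-π, π]:
  ∫ (7x)^2 dx = 49·(2π^3/3); ∫ 2·7·(-12)·x dx = 0 (odd integrand); ∫ (-12)^2 dx = 144·2π.
So (1/(2π)) ∫_{-π}^{π} (7x - 12)^2 dx = 49π^2/3 + 144 = 49π^2/3 + 144.
Parseval ⇒ Σ |c_n|^2 = 49π^2/3 + 144.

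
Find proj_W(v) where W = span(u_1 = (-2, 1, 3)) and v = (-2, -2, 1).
proj_W(v) = (-5/7, 5/14, 15/14)

Set up U = [u_1 | ... | u_1] ∈ R^(3×1). The projector onto W = col(U) is P = U (U^T U)^(-1) U^T.
Compute U^T U =
  [14],
and U^T v = (5).
Solve U^T U · c = U^T v for the coefficients: c = (5/14). The projection is proj_W(v) = U c.
Check: (v - proj_W(v)) · u_1 = 0  (should be 0).
Result: proj_W(v) = (-5/7, 5/14, 15/14).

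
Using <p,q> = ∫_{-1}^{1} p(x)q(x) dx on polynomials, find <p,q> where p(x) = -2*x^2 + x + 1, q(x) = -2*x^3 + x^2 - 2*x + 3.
<p,q> = -4/15

Expand the product: p(x)·q(x) = 4*x^5 - 4*x^4 + 3*x^3 - 7*x^2 + x + 3.
∫_{-1}^{1} of each monomial x^k gives [2/(k+1) if k even, 0 if k odd]. Integrating term-by-term (or equivalently evaluating the antiderivative F(x) = 2*x^6/3 - 4*x^5/5 + 3*x^4/4 - 7*x^3/3 + x^2/2 + 3*x at the endpoints):
  F(1) − F(−1) = 107/60 − (41/20) = -4/15.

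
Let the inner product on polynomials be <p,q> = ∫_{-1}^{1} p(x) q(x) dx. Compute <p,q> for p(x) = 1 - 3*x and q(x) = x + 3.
<p,q> = 4

Expand the product: p(x)·q(x) = -3*x^2 - 8*x + 3.
∫_{-1}^{1} of each monomial x^k gives [2/(k+1) if k even, 0 if k odd]. Integrating term-by-term (or equivalently evaluating the antiderivative F(x) = -x^3 - 4*x^2 + 3*x at the endpoints):
  F(1) − F(−1) = -2 − (-6) = 4.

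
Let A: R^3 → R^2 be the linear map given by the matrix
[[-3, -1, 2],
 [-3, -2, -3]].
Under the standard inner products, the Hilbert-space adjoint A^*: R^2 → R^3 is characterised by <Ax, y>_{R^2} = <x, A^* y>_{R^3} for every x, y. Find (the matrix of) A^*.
A^* = A^T =
[[-3, -3],
 [-1, -2],
 [2, -3]]

For real matrices with standard dot products, the defining identity <Ax, y> = <x, A^* y> gives (Ax)^T y = x^T (A^*) y, i.e. x^T A^T y = x^T (A^*) y. Since this holds for all x, y, we must have A^* = A^T. Therefore
A^* =
[[-3, -3],
 [-1, -2],
 [2, -3]].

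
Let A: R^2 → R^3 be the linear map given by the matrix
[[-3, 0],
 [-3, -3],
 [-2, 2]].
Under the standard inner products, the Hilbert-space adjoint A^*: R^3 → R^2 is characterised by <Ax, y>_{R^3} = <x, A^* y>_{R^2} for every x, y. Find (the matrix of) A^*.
A^* = A^T =
[[-3, -3, -2],
 [0, -3, 2]]

For real matrices with standard dot products, the defining identity <Ax, y> = <x, A^* y> gives (Ax)^T y = x^T (A^*) y, i.e. x^T A^T y = x^T (A^*) y. Since this holds for all x, y, we must have A^* = A^T. Therefore
A^* =
[[-3, -3, -2],
 [0, -3, 2]].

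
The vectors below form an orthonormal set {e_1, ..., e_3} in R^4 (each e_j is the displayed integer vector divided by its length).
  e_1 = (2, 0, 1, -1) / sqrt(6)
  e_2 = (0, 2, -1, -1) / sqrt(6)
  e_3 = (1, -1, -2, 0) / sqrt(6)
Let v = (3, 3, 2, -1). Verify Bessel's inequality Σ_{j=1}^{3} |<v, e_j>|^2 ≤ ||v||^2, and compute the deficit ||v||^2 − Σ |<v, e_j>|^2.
Σ |<v, e_j>|^2 = 61/3; ||v||^2 = 23; deficit = 8/3

Write each e_j = u_j / sqrt(<u_j, u_j>) where u_j is the displayed integer vector. Then <v, e_j> = <v, u_j> / sqrt(<u_j, u_j>), so |<v, e_j>|^2 = <v, u_j>^2 / <u_j, u_j>.
Coefficients: <v, e_1> = 9/sqrt(6), <v, e_2> = 5/sqrt(6), <v, e_3> = -4/sqrt(6).
Square and sum: Σ |<v, e_j>|^2 = 61/3.
Compute ||v||^2 = v·v = 23.
Deficit = 23 − 61/3 = 8/3 ≥ 0, confirming Bessel's inequality. (The deficit equals ||v − Σ <v,e_j> e_j||^2, the squared distance from v to span{e_j}.)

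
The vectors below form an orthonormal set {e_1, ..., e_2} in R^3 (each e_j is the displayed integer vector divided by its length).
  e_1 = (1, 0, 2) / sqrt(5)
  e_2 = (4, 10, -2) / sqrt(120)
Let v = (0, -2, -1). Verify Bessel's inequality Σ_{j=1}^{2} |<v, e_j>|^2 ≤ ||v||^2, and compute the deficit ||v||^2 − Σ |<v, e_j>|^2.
Σ |<v, e_j>|^2 = 7/2; ||v||^2 = 5; deficit = 3/2

Write each e_j = u_j / sqrt(<u_j, u_j>) where u_j is the displayed integer vector. Then <v, e_j> = <v, u_j> / sqrt(<u_j, u_j>), so |<v, e_j>|^2 = <v, u_j>^2 / <u_j, u_j>.
Coefficients: <v, e_1> = -2/sqrt(5), <v, e_2> = -18/sqrt(120).
Square and sum: Σ |<v, e_j>|^2 = 7/2.
Compute ||v||^2 = v·v = 5.
Deficit = 5 − 7/2 = 3/2 ≥ 0, confirming Bessel's inequality. (The deficit equals ||v − Σ <v,e_j> e_j||^2, the squared distance from v to span{e_j}.)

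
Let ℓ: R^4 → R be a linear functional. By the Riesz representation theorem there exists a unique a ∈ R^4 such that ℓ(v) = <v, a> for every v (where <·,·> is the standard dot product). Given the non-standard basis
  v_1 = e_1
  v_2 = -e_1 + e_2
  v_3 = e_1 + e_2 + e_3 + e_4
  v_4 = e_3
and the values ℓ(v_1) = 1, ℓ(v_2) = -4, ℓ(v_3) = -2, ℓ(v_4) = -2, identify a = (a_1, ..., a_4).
a = (1, -3, -2, 2)

Write a = (a_1, ..., a_4) in the standard basis. For each basis vector v_i, ℓ(v_i) = <v_i, a> is a linear equation in the a_j's. Collect the n equations into a matrix system V a = ℓ, where row i of V is v_i (expressed in the standard basis). Since V is invertible (lower-triangular with 1s on the diagonal, up to permutation), solve by back-substitution:
  V =
[[1, 0, 0, 0],
 [-1, 1, 0, 0],
 [1, 1, 1, 1],
 [0, 0, 1, 0]]
  V a = (1, -4, -2, -2)
Solving gives a = (1, -3, -2, 2).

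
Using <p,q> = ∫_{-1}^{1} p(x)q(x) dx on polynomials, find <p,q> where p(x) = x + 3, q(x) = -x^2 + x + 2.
<p,q> = 32/3

Expand the product: p(x)·q(x) = -x^3 - 2*x^2 + 5*x + 6.
∫_{-1}^{1} of each monomial x^k gives [2/(k+1) if k even, 0 if k odd]. Integrating term-by-term (or equivalently evaluating the antiderivative F(x) = -x^4/4 - 2*x^3/3 + 5*x^2/2 + 6*x at the endpoints):
  F(1) − F(−1) = 91/12 − (-37/12) = 32/3.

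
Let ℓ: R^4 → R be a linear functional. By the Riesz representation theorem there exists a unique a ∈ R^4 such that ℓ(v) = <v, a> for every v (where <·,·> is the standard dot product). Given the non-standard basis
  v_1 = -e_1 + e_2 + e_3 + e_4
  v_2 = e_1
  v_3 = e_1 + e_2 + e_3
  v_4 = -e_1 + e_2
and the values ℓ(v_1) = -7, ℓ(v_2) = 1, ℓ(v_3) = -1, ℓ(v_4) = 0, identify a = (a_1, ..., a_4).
a = (1, 1, -3, -4)

Write a = (a_1, ..., a_4) in the standard basis. For each basis vector v_i, ℓ(v_i) = <v_i, a> is a linear equation in the a_j's. Collect the n equations into a matrix system V a = ℓ, where row i of V is v_i (expressed in the standard basis). Since V is invertible (lower-triangular with 1s on the diagonal, up to permutation), solve by back-substitution:
  V =
[[-1, 1, 1, 1],
 [1, 0, 0, 0],
 [1, 1, 1, 0],
 [-1, 1, 0, 0]]
  V a = (-7, 1, -1, 0)
Solving gives a = (1, 1, -3, -4).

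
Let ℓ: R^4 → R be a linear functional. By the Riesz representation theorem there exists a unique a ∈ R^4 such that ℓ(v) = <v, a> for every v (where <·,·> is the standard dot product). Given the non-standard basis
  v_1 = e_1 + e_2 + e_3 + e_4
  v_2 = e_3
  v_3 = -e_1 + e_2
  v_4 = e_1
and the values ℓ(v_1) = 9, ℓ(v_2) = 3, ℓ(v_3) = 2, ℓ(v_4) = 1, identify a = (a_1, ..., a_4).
a = (1, 3, 3, 2)

Write a = (a_1, ..., a_4) in the standard basis. For each basis vector v_i, ℓ(v_i) = <v_i, a> is a linear equation in the a_j's. Collect the n equations into a matrix system V a = ℓ, where row i of V is v_i (expressed in the standard basis). Since V is invertible (lower-triangular with 1s on the diagonal, up to permutation), solve by back-substitution:
  V =
[[1, 1, 1, 1],
 [0, 0, 1, 0],
 [-1, 1, 0, 0],
 [1, 0, 0, 0]]
  V a = (9, 3, 2, 1)
Solving gives a = (1, 3, 3, 2).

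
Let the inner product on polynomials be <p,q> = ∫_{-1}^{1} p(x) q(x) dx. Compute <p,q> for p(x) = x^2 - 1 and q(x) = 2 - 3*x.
<p,q> = -8/3

Expand the product: p(x)·q(x) = -3*x^3 + 2*x^2 + 3*x - 2.
∫_{-1}^{1} of each monomial x^k gives [2/(k+1) if k even, 0 if k odd]. Integrating term-by-term (or equivalently evaluating the antiderivative F(x) = -3*x^4/4 + 2*x^3/3 + 3*x^2/2 - 2*x at the endpoints):
  F(1) − F(−1) = -7/12 − (25/12) = -8/3.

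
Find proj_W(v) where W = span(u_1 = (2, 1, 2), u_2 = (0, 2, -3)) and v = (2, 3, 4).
proj_W(v) = (342/101, 183/101, 324/101)

Set up U = [u_1 | ... | u_2] ∈ R^(3×2). The projector onto W = col(U) is P = U (U^T U)^(-1) U^T.
Compute U^T U =
  [9, -4]
  [-4, 13],
and U^T v = (15, -6).
Solve U^T U · c = U^T v for the coefficients: c = (171/101, 6/101). The projection is proj_W(v) = U c.
Check: (v - proj_W(v)) · u_1 = 0  (should be 0).
Check: (v - proj_W(v)) · u_2 = 0  (should be 0).
Result: proj_W(v) = (342/101, 183/101, 324/101).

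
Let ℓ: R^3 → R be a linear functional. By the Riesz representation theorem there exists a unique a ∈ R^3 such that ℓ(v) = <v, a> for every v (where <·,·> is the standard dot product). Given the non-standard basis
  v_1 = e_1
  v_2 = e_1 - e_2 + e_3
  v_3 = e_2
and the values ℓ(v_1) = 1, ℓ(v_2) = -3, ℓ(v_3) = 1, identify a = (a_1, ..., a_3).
a = (1, 1, -3)

Write a = (a_1, ..., a_3) in the standard basis. For each basis vector v_i, ℓ(v_i) = <v_i, a> is a linear equation in the a_j's. Collect the n equations into a matrix system V a = ℓ, where row i of V is v_i (expressed in the standard basis). Since V is invertible (lower-triangular with 1s on the diagonal, up to permutation), solve by back-substitution:
  V =
[[1, 0, 0],
 [1, -1, 1],
 [0, 1, 0]]
  V a = (1, -3, 1)
Solving gives a = (1, 1, -3).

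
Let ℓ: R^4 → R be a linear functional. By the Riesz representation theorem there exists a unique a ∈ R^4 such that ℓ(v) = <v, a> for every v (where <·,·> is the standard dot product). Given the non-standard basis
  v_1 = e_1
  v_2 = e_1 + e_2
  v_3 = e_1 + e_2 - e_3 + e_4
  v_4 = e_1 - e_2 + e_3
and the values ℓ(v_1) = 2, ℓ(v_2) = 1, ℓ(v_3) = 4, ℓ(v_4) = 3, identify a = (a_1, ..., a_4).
a = (2, -1, 0, 3)

Write a = (a_1, ..., a_4) in the standard basis. For each basis vector v_i, ℓ(v_i) = <v_i, a> is a linear equation in the a_j's. Collect the n equations into a matrix system V a = ℓ, where row i of V is v_i (expressed in the standard basis). Since V is invertible (lower-triangular with 1s on the diagonal, up to permutation), solve by back-substitution:
  V =
[[1, 0, 0, 0],
 [1, 1, 0, 0],
 [1, 1, -1, 1],
 [1, -1, 1, 0]]
  V a = (2, 1, 4, 3)
Solving gives a = (2, -1, 0, 3).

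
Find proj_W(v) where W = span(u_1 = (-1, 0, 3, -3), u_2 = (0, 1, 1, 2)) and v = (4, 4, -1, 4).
proj_W(v) = (27/35, 152/105, -13/15, 547/105)

Set up U = [u_1 | ... | u_2] ∈ R^(4×2). The projector onto W = col(U) is P = U (U^T U)^(-1) U^T.
Compute U^T U =
  [19, -3]
  [-3, 6],
and U^T v = (-19, 11).
Solve U^T U · c = U^T v for the coefficients: c = (-27/35, 152/105). The projection is proj_W(v) = U c.
Check: (v - proj_W(v)) · u_1 = 0  (should be 0).
Check: (v - proj_W(v)) · u_2 = 0  (should be 0).
Result: proj_W(v) = (27/35, 152/105, -13/15, 547/105).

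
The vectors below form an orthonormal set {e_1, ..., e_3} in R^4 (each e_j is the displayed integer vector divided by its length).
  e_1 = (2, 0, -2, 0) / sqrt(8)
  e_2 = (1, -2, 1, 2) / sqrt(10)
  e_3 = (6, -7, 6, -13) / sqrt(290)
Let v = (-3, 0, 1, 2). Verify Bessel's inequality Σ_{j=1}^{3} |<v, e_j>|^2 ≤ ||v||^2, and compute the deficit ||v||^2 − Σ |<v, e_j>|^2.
Σ |<v, e_j>|^2 = 388/29; ||v||^2 = 14; deficit = 18/29

Write each e_j = u_j / sqrt(<u_j, u_j>) where u_j is the displayed integer vector. Then <v, e_j> = <v, u_j> / sqrt(<u_j, u_j>), so |<v, e_j>|^2 = <v, u_j>^2 / <u_j, u_j>.
Coefficients: <v, e_1> = -8/sqrt(8), <v, e_2> = 2/sqrt(10), <v, e_3> = -38/sqrt(290).
Square and sum: Σ |<v, e_j>|^2 = 388/29.
Compute ||v||^2 = v·v = 14.
Deficit = 14 − 388/29 = 18/29 ≥ 0, confirming Bessel's inequality. (The deficit equals ||v − Σ <v,e_j> e_j||^2, the squared distance from v to span{e_j}.)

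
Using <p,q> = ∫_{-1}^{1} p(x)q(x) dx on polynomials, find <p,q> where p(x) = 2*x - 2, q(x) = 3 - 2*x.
<p,q> = -44/3

Expand the product: p(x)·q(x) = -4*x^2 + 10*x - 6.
∫_{-1}^{1} of each monomial x^k gives [2/(k+1) if k even, 0 if k odd]. Integrating term-by-term (or equivalently evaluating the antiderivative F(x) = -4*x^3/3 + 5*x^2 - 6*x at the endpoints):
  F(1) − F(−1) = -7/3 − (37/3) = -44/3.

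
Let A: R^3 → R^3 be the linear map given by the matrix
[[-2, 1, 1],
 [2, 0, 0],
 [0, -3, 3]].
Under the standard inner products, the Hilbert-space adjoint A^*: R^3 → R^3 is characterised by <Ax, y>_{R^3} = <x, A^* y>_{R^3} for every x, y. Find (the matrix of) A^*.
A^* = A^T =
[[-2, 2, 0],
 [1, 0, -3],
 [1, 0, 3]]

For real matrices with standard dot products, the defining identity <Ax, y> = <x, A^* y> gives (Ax)^T y = x^T (A^*) y, i.e. x^T A^T y = x^T (A^*) y. Since this holds for all x, y, we must have A^* = A^T. Therefore
A^* =
[[-2, 2, 0],
 [1, 0, -3],
 [1, 0, 3]].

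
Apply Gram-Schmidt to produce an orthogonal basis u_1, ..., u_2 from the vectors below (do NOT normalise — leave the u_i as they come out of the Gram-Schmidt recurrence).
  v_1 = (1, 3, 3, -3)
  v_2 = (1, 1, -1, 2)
Orthogonal basis:
  u_1 = (1, 3, 3, -3)
  u_2 = (33/28, 43/28, -13/28, 41/28)

Apply the Gram-Schmidt recurrence
  u_1 = v_1
  u_i = v_i − Σ_{j<i} ((v_i · u_j) / (u_j · u_j)) · u_j.

Step by step this gives:
  u_1 = (1, 3, 3, -3)
  u_2 = (33/28, 43/28, -13/28, 41/28)

Orthogonality check:
  u_2 · u_1 = 0 (should be 0)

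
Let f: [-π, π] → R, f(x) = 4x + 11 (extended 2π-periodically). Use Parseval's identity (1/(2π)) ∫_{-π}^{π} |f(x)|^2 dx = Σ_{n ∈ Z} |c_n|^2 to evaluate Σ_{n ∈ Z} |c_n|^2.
Σ |c_n|^2 = 16π^2/3 + 121

Expand and integrate term by term over [-π, π]:
  ∫ (4x)^2 dx = 16·(2π^3/3); ∫ 2·4·(11)·x dx = 0 (odd integrand); ∫ 11^2 dx = 121·2π.
So (1/(2π)) ∫_{-π}^{π} (4x + 11)^2 dx = 16π^2/3 + 121 = 16π^2/3 + 121.
Parseval ⇒ Σ |c_n|^2 = 16π^2/3 + 121.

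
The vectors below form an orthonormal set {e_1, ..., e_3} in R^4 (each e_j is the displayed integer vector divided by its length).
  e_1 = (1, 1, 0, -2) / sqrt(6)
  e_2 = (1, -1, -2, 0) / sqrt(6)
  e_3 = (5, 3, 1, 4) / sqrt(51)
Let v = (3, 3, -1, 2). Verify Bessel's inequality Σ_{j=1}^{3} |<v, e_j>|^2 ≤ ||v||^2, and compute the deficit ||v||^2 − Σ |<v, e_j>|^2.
Σ |<v, e_j>|^2 = 343/17; ||v||^2 = 23; deficit = 48/17

Write each e_j = u_j / sqrt(<u_j, u_j>) where u_j is the displayed integer vector. Then <v, e_j> = <v, u_j> / sqrt(<u_j, u_j>), so |<v, e_j>|^2 = <v, u_j>^2 / <u_j, u_j>.
Coefficients: <v, e_1> = 2/sqrt(6), <v, e_2> = 2/sqrt(6), <v, e_3> = 31/sqrt(51).
Square and sum: Σ |<v, e_j>|^2 = 343/17.
Compute ||v||^2 = v·v = 23.
Deficit = 23 − 343/17 = 48/17 ≥ 0, confirming Bessel's inequality. (The deficit equals ||v − Σ <v,e_j> e_j||^2, the squared distance from v to span{e_j}.)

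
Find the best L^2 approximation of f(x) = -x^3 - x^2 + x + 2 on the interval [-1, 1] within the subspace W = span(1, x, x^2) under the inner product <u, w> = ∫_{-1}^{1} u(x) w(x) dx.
g(x) = -x^2 + 2*x/5 + 2

The best approximation g ∈ W is the orthogonal projection of f onto W. Writing g = a_0 + a_1 x + a_2 x^2, the coefficients solve the normal equations G · a = b where
  G_{ij} = <φ_i, φ_j> and b_i = <f, φ_i>, with φ_0 = 1, φ_1 = x, φ_2 = x^2.
G =
  [2, 0, 2/3]
  [0, 2/3, 0]
  [2/3, 0, 2/5],
b = (10/3, 4/15, 14/15).
Solving gives a_0 = 2, a_1 = 2/5, a_2 = -1, so
  g(x) = -x^2 + 2*x/5 + 2.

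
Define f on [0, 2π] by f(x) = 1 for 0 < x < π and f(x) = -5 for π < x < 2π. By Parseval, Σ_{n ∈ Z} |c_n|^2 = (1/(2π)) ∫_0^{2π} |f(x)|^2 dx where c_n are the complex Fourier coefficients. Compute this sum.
Σ |c_n|^2 = 13

Parseval equates the L^2 energy of f (normalised by 1/(2π)) with the ℓ^2 sum of its Fourier coefficients: (1/(2π)) ∫_0^{2π} |f|^2 = Σ |c_n|^2.
Compute the left side: (1/(2π)) [∫_0^π 1^2 dx + ∫_π^{2π} (-5)^2 dx] = (1/(2π)) · (1π + 25π) = (1 + 25)/2 = 13.
So Σ_{n ∈ Z} |c_n|^2 = 13.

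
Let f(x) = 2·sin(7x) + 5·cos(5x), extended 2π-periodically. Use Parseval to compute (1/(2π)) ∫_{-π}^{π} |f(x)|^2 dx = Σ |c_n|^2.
Σ |c_n|^2 = 29/2

Expand |f|^2 and use orthogonality of {sin(nx), cos(mx)} on [-π, π]:
  ∫_{-π}^{π} sin(nx)^2 dx = π, ∫ cos(mx)^2 dx = π, and cross terms integrate to 0.
So ∫_{-π}^{π} f(x)^2 dx = 2^2 · π + 5^2 · π = (4 + 25)π.
Divide by 2π: (4 + 25)/2 = 29/2.
By Parseval, this equals Σ |c_n|^2.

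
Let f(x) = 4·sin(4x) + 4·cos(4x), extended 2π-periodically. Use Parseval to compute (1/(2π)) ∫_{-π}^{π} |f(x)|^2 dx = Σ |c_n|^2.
Σ |c_n|^2 = 16

Expand |f|^2 and use orthogonality of {sin(nx), cos(mx)} on [-π, π]:
  ∫_{-π}^{π} sin(nx)^2 dx = π, ∫ cos(mx)^2 dx = π, and cross terms integrate to 0.
So ∫_{-π}^{π} f(x)^2 dx = 4^2 · π + 4^2 · π = (16 + 16)π.
Divide by 2π: (16 + 16)/2 = 16.
By Parseval, this equals Σ |c_n|^2.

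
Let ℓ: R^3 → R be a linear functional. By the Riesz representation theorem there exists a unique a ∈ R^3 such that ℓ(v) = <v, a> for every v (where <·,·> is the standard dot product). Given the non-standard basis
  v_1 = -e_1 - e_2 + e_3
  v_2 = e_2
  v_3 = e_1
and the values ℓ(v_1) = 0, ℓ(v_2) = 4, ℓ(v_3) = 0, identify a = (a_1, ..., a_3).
a = (0, 4, 4)

Write a = (a_1, ..., a_3) in the standard basis. For each basis vector v_i, ℓ(v_i) = <v_i, a> is a linear equation in the a_j's. Collect the n equations into a matrix system V a = ℓ, where row i of V is v_i (expressed in the standard basis). Since V is invertible (lower-triangular with 1s on the diagonal, up to permutation), solve by back-substitution:
  V =
[[-1, -1, 1],
 [0, 1, 0],
 [1, 0, 0]]
  V a = (0, 4, 0)
Solving gives a = (0, 4, 4).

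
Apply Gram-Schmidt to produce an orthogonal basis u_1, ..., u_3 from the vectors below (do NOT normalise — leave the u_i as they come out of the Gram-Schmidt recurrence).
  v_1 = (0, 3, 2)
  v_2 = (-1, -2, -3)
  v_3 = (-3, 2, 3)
Orthogonal basis:
  u_1 = (0, 3, 2)
  u_2 = (-1, 10/13, -15/13)
  u_3 = (-50/19, -20/19, 30/19)

Apply the Gram-Schmidt recurrence
  u_1 = v_1
  u_i = v_i − Σ_{j<i} ((v_i · u_j) / (u_j · u_j)) · u_j.

Step by step this gives:
  u_1 = (0, 3, 2)
  u_2 = (-1, 10/13, -15/13)
  u_3 = (-50/19, -20/19, 30/19)

Orthogonality check:
  u_2 · u_1 = 0 (should be 0)
  u_3 · u_1 = 0 (should be 0)
  u_3 · u_2 = 0 (should be 0)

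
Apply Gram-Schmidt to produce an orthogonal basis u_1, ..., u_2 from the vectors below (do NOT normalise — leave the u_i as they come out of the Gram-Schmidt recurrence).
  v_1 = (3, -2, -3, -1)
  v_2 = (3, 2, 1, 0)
Orthogonal basis:
  u_1 = (3, -2, -3, -1)
  u_2 = (63/23, 50/23, 29/23, 2/23)

Apply the Gram-Schmidt recurrence
  u_1 = v_1
  u_i = v_i − Σ_{j<i} ((v_i · u_j) / (u_j · u_j)) · u_j.

Step by step this gives:
  u_1 = (3, -2, -3, -1)
  u_2 = (63/23, 50/23, 29/23, 2/23)

Orthogonality check:
  u_2 · u_1 = 0 (should be 0)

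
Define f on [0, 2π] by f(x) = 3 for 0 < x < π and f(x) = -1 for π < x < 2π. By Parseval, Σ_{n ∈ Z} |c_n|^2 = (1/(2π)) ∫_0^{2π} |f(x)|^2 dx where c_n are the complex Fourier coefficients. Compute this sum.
Σ |c_n|^2 = 5

Parseval equates the L^2 energy of f (normalised by 1/(2π)) with the ℓ^2 sum of its Fourier coefficients: (1/(2π)) ∫_0^{2π} |f|^2 = Σ |c_n|^2.
Compute the left side: (1/(2π)) [∫_0^π 3^2 dx + ∫_π^{2π} (-1)^2 dx] = (1/(2π)) · (9π + 1π) = (9 + 1)/2 = 5.
So Σ_{n ∈ Z} |c_n|^2 = 5.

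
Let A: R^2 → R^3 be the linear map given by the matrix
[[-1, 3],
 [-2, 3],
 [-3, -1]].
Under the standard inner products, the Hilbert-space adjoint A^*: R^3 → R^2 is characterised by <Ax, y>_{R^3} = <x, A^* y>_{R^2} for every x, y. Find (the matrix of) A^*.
A^* = A^T =
[[-1, -2, -3],
 [3, 3, -1]]

For real matrices with standard dot products, the defining identity <Ax, y> = <x, A^* y> gives (Ax)^T y = x^T (A^*) y, i.e. x^T A^T y = x^T (A^*) y. Since this holds for all x, y, we must have A^* = A^T. Therefore
A^* =
[[-1, -2, -3],
 [3, 3, -1]].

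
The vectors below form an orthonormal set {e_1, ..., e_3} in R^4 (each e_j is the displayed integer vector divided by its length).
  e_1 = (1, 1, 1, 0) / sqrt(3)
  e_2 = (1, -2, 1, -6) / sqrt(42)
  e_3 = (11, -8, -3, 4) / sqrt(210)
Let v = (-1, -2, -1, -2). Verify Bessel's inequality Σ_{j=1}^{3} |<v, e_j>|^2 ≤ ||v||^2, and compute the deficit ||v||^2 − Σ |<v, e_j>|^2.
Σ |<v, e_j>|^2 = 10; ||v||^2 = 10; deficit = 0

Write each e_j = u_j / sqrt(<u_j, u_j>) where u_j is the displayed integer vector. Then <v, e_j> = <v, u_j> / sqrt(<u_j, u_j>), so |<v, e_j>|^2 = <v, u_j>^2 / <u_j, u_j>.
Coefficients: <v, e_1> = -4/sqrt(3), <v, e_2> = 14/sqrt(42), <v, e_3> = 0/sqrt(210).
Square and sum: Σ |<v, e_j>|^2 = 10.
Compute ||v||^2 = v·v = 10.
Deficit = 10 − 10 = 0 ≥ 0, confirming Bessel's inequality. (The deficit equals ||v − Σ <v,e_j> e_j||^2, the squared distance from v to span{e_j}.)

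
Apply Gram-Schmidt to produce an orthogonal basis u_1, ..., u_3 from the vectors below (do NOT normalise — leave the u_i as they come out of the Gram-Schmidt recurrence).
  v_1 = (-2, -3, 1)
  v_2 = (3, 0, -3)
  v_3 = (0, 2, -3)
Orthogonal basis:
  u_1 = (-2, -3, 1)
  u_2 = (12/7, -27/14, -33/14)
  u_3 = (-33/19, 11/19, -33/19)

Apply the Gram-Schmidt recurrence
  u_1 = v_1
  u_i = v_i − Σ_{j<i} ((v_i · u_j) / (u_j · u_j)) · u_j.

Step by step this gives:
  u_1 = (-2, -3, 1)
  u_2 = (12/7, -27/14, -33/14)
  u_3 = (-33/19, 11/19, -33/19)

Orthogonality check:
  u_2 · u_1 = 0 (should be 0)
  u_3 · u_1 = 0 (should be 0)
  u_3 · u_2 = 0 (should be 0)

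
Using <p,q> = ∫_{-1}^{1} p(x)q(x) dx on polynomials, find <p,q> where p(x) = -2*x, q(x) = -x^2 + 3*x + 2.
<p,q> = -4

Expand the product: p(x)·q(x) = 2*x^3 - 6*x^2 - 4*x.
∫_{-1}^{1} of each monomial x^k gives [2/(k+1) if k even, 0 if k odd]. Integrating term-by-term (or equivalently evaluating the antiderivative F(x) = x^4/2 - 2*x^3 - 2*x^2 at the endpoints):
  F(1) − F(−1) = -7/2 − (1/2) = -4.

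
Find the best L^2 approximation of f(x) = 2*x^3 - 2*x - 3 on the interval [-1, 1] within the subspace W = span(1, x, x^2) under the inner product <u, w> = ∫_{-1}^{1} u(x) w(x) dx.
g(x) = -4*x/5 - 3

The best approximation g ∈ W is the orthogonal projection of f onto W. Writing g = a_0 + a_1 x + a_2 x^2, the coefficients solve the normal equations G · a = b where
  G_{ij} = <φ_i, φ_j> and b_i = <f, φ_i>, with φ_0 = 1, φ_1 = x, φ_2 = x^2.
G =
  [2, 0, 2/3]
  [0, 2/3, 0]
  [2/3, 0, 2/5],
b = (-6, -8/15, -2).
Solving gives a_0 = -3, a_1 = -4/5, a_2 = 0, so
  g(x) = -4*x/5 - 3.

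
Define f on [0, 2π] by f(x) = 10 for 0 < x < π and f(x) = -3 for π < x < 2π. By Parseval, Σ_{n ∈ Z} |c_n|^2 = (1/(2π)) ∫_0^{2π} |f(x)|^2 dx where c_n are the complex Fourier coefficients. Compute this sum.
Σ |c_n|^2 = 109/2

Parseval equates the L^2 energy of f (normalised by 1/(2π)) with the ℓ^2 sum of its Fourier coefficients: (1/(2π)) ∫_0^{2π} |f|^2 = Σ |c_n|^2.
Compute the left side: (1/(2π)) [∫_0^π 10^2 dx + ∫_π^{2π} (-3)^2 dx] = (1/(2π)) · (100π + 9π) = (100 + 9)/2 = 109/2.
So Σ_{n ∈ Z} |c_n|^2 = 109/2.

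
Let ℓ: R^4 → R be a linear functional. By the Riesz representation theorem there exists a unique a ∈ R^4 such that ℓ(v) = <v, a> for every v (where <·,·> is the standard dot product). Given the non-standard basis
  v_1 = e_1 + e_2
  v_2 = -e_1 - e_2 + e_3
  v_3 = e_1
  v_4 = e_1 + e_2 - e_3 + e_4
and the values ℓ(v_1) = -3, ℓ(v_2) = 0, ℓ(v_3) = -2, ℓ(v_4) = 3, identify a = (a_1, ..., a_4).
a = (-2, -1, -3, 3)

Write a = (a_1, ..., a_4) in the standard basis. For each basis vector v_i, ℓ(v_i) = <v_i, a> is a linear equation in the a_j's. Collect the n equations into a matrix system V a = ℓ, where row i of V is v_i (expressed in the standard basis). Since V is invertible (lower-triangular with 1s on the diagonal, up to permutation), solve by back-substitution:
  V =
[[1, 1, 0, 0],
 [-1, -1, 1, 0],
 [1, 0, 0, 0],
 [1, 1, -1, 1]]
  V a = (-3, 0, -2, 3)
Solving gives a = (-2, -1, -3, 3).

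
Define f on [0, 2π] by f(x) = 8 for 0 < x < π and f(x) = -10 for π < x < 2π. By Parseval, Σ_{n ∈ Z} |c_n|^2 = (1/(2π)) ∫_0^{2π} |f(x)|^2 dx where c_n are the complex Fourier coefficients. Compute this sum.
Σ |c_n|^2 = 82

Parseval equates the L^2 energy of f (normalised by 1/(2π)) with the ℓ^2 sum of its Fourier coefficients: (1/(2π)) ∫_0^{2π} |f|^2 = Σ |c_n|^2.
Compute the left side: (1/(2π)) [∫_0^π 8^2 dx + ∫_π^{2π} (-10)^2 dx] = (1/(2π)) · (64π + 100π) = (64 + 100)/2 = 82.
So Σ_{n ∈ Z} |c_n|^2 = 82.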